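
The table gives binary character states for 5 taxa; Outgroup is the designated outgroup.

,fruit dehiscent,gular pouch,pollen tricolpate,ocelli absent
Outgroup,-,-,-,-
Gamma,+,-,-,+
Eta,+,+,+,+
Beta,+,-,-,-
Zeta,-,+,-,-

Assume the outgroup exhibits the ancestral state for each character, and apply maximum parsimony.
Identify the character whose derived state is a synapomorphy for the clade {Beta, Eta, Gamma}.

fruit dehiscent

The outgroup has state '-' for every character, so '+' is the derived state throughout.
fruit dehiscent: derived state '+' in Beta, Eta, and Gamma only — synapomorphy for {Beta, Eta, Gamma}.
gular pouch (state '+') occurs in Eta and Zeta but conflicts with the nesting implied by the other characters — most parsimoniously interpreted as homoplasy.
pollen tricolpate: derived state '+' in Eta only — an autapomorphy, so it tells us nothing about relationships among taxa.
ocelli absent (derived state '+') is shared by Eta and Gamma — a synapomorphy uniting that clade.
Most parsimonious ingroup topology: (((Gamma,Eta),Beta),Zeta).
The clade {Beta, Eta, Gamma} is supported by fruit dehiscent: its derived state '+' occurs in exactly those taxa and in no other taxon (including the outgroup).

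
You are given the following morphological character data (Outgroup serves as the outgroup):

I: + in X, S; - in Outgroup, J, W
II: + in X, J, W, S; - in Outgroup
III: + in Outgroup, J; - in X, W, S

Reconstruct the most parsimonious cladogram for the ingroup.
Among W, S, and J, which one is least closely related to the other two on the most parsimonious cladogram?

J

Character polarity is set by the outgroup: the derived state is whichever differs from the outgroup's state, so for III the derived state is '-', and for the remaining characters it is '+'.
I (derived state '+') is shared by S and X — a synapomorphy uniting that clade.
II (derived state '+') is shared by all ingroup taxa — unites the whole ingroup.
III (derived state '-') is shared by S, W, and X — a synapomorphy uniting that clade.
Most parsimonious ingroup topology: (((X,S),W),J).
W and S share a more recent common ancestor with each other than either does with J, so J is the least closely related of the three.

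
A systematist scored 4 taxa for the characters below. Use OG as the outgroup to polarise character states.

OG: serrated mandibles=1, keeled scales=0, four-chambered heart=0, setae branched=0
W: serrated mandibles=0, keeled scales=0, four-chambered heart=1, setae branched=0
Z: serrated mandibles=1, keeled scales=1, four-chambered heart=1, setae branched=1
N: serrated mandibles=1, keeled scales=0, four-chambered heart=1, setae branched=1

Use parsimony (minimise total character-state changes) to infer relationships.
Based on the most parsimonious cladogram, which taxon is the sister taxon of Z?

N

Character polarity is set by the outgroup: the derived state is whichever differs from the outgroup's state, so for serrated mandibles the derived state is '0', and for the remaining characters it is '1'.
serrated mandibles: derived state '0' in W only — an autapomorphy, so it tells us nothing about relationships among taxa.
keeled scales: derived state '1' in Z only — an autapomorphy, so it tells us nothing about relationships among taxa.
four-chambered heart (derived state '1') is shared by all ingroup taxa — unites the whole ingroup.
setae branched (derived state '1') is shared by N and Z — a synapomorphy uniting that clade.
Most parsimonious ingroup topology: (W,(Z,N)).
Z and N form a cherry on this tree, so they are sister taxa.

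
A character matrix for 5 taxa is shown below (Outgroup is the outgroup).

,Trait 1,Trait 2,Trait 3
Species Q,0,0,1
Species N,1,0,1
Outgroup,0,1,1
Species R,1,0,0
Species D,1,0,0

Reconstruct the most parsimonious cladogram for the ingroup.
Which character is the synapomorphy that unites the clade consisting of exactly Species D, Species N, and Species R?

Trait 1

Character polarity is set by the outgroup: the derived state is whichever differs from the outgroup's state, so for Trait 2, Trait 3 the derived state is '0', and for the remaining characters it is '1'.
Trait 1: derived state '1' in Species D, Species N, and Species R only — synapomorphy for {Species D, Species N, Species R}.
All ingroup taxa share the derived state '0' for Trait 2; it defines the ingroup but does not resolve relationships within it.
Trait 3 (derived state '0') is shared by Species D and Species R — a synapomorphy uniting that clade.
Most parsimonious ingroup topology: ((Species N,(Species R,Species D)),Species Q).
The clade {Species D, Species N, Species R} is supported by Trait 1: its derived state '1' occurs in exactly those taxa and in no other taxon (including the outgroup).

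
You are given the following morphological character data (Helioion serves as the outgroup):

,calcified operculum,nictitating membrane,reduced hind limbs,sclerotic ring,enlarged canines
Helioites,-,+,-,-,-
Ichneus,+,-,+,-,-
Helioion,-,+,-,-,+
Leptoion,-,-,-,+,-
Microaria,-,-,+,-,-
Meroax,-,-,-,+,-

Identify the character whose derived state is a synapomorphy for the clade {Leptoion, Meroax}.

Character polarity is set by the outgroup: the derived state is whichever differs from the outgroup's state, so for nictitating membrane, enlarged canines the derived state is '-', and for the remaining characters it is '+'.
calcified operculum: derived state '+' in Ichneus only — an autapomorphy, so it tells us nothing about relationships among taxa.
nictitating membrane (derived state '-') is shared by Ichneus, Leptoion, Meroax, and Microaria — a synapomorphy uniting that clade.
reduced hind limbs: derived state '+' in Ichneus and Microaria only — synapomorphy for {Ichneus, Microaria}.
sclerotic ring: derived state '+' in Leptoion and Meroax only — synapomorphy for {Leptoion, Meroax}.
All ingroup taxa share the derived state '-' for enlarged canines; it defines the ingroup but does not resolve relationships within it.
Most parsimonious ingroup topology: (((Microaria,Ichneus),(Leptoion,Meroax)),Helioites).
The clade {Leptoion, Meroax} is supported by sclerotic ring: its derived state '+' occurs in exactly those taxa and in no other taxon (including the outgroup).

sclerotic ring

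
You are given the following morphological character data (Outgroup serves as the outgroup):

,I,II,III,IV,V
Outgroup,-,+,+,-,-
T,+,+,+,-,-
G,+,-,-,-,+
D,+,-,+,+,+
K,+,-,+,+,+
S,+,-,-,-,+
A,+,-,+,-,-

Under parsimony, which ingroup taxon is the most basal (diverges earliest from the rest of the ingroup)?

Character polarity is set by the outgroup: the derived state is whichever differs from the outgroup's state, so for II, III the derived state is '-', and for the remaining characters it is '+'.
All ingroup taxa share the derived state '+' for I; it defines the ingroup but does not resolve relationships within it.
II: derived state '-' in A, D, G, K, and S only — synapomorphy for {A, D, G, K, S}.
Only G and S show the derived state '-' for III, supporting them as a clade.
Only D and K show the derived state '+' for IV, supporting them as a clade.
V (derived state '+') is shared by D, G, K, and S — a synapomorphy uniting that clade.
Most parsimonious ingroup topology: (T,(((G,S),(D,K)),A)).
T is sister to the clade containing all other ingroup taxa, so it is the earliest-diverging (most basal) ingroup lineage.

T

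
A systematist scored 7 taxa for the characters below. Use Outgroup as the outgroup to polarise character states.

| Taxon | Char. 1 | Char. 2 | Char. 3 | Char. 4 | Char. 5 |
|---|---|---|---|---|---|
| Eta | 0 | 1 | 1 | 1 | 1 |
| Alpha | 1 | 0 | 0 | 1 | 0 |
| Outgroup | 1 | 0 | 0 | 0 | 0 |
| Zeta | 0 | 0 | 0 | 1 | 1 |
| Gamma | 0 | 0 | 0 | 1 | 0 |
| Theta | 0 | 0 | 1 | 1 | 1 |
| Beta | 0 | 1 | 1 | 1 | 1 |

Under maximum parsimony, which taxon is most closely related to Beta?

Eta

Character polarity is set by the outgroup: the derived state is whichever differs from the outgroup's state, so for Char. 1 the derived state is '0', and for the remaining characters it is '1'.
Only Beta, Eta, Gamma, Theta, and Zeta show the derived state '0' for Char. 1, supporting them as a clade.
Char. 2 (derived state '1') is shared by Beta and Eta — a synapomorphy uniting that clade.
Only Beta, Eta, and Theta show the derived state '1' for Char. 3, supporting them as a clade.
All ingroup taxa share the derived state '1' for Char. 4; it defines the ingroup but does not resolve relationships within it.
Only Beta, Eta, Theta, and Zeta show the derived state '1' for Char. 5, supporting them as a clade.
Most parsimonious ingroup topology: (((((Beta,Eta),Theta),Zeta),Gamma),Alpha).
Beta and Eta form a cherry on this tree, so they are sister taxa.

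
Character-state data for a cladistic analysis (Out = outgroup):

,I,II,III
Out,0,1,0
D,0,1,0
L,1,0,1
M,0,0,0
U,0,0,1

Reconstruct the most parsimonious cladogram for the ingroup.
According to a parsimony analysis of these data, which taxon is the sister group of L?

Character polarity is set by the outgroup: the derived state is whichever differs from the outgroup's state, so for II the derived state is '0', and for the remaining characters it is '1'.
I: derived state '1' in L only — an autapomorphy, so it tells us nothing about relationships among taxa.
II (derived state '0') is shared by L, M, and U — a synapomorphy uniting that clade.
Only L and U show the derived state '1' for III, supporting them as a clade.
Most parsimonious ingroup topology: (D,((L,U),M)).
L and U form a cherry on this tree, so they are sister taxa.

U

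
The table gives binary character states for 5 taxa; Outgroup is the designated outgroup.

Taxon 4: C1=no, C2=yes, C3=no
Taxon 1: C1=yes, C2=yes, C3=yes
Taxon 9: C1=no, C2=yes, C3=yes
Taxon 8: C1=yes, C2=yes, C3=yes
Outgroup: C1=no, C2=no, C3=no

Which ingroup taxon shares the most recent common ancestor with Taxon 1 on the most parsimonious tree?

Taxon 8

The outgroup has state 'no' for every character, so 'yes' is the derived state throughout.
C1 (derived state 'yes') is shared by Taxon 1 and Taxon 8 — a synapomorphy uniting that clade.
C2 (derived state 'yes') is shared by all ingroup taxa — unites the whole ingroup.
Only Taxon 1, Taxon 8, and Taxon 9 show the derived state 'yes' for C3, supporting them as a clade.
Most parsimonious ingroup topology: (((Taxon 8,Taxon 1),Taxon 9),Taxon 4).
Taxon 1 and Taxon 8 form a cherry on this tree, so they are sister taxa.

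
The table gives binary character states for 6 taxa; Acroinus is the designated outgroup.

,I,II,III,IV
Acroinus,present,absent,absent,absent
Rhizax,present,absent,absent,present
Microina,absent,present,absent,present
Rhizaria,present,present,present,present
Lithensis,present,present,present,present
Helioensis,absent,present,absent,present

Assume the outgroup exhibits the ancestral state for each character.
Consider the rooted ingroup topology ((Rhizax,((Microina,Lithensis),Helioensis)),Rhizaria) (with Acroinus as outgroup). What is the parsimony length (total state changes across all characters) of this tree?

7

Map each character onto ((Rhizax,((Microina,Lithensis),Helioensis)),Rhizaria) (rooted by Acroinus) and count the minimum state changes it requires (Fitch parsimony):
I: 2; II: 2; III: 2; IV: 1.
Total tree length = 7.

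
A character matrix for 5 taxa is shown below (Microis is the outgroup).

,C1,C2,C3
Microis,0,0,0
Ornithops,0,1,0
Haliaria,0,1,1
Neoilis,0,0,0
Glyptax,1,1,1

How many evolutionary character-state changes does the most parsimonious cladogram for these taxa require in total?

3

The outgroup has state '0' for every character, so '1' is the derived state throughout.
C1 (derived state '1') is unique to Glyptax (autapomorphy; uninformative for grouping).
Only Glyptax, Haliaria, and Ornithops show the derived state '1' for C2, supporting them as a clade.
Only Glyptax and Haliaria show the derived state '1' for C3, supporting them as a clade.
Most parsimonious ingroup topology: ((Ornithops,(Haliaria,Glyptax)),Neoilis).
Changes per character on this tree: C1: 1; C2: 1; C3: 1.
Total = 3.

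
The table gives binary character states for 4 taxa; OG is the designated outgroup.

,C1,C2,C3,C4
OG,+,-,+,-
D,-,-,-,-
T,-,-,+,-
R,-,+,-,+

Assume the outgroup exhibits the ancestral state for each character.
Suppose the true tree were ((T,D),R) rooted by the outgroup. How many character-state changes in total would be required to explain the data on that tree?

Map each character onto ((T,D),R) (rooted by OG) and count the minimum state changes it requires (Fitch parsimony):
C1: 1; C2: 1; C3: 2; C4: 1.
Total tree length = 5.

5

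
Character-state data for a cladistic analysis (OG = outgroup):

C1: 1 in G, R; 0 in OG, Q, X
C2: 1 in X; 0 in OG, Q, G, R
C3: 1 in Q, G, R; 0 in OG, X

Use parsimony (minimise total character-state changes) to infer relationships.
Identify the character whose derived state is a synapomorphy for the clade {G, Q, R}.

The outgroup has state '0' for every character, so '1' is the derived state throughout.
C1: derived state '1' in G and R only — synapomorphy for {G, R}.
C2: derived state '1' in X only — an autapomorphy, so it tells us nothing about relationships among taxa.
C3 (derived state '1') is shared by G, Q, and R — a synapomorphy uniting that clade.
Most parsimonious ingroup topology: ((Q,(G,R)),X).
The clade {G, Q, R} is supported by C3: its derived state '1' occurs in exactly those taxa and in no other taxon (including the outgroup).

C3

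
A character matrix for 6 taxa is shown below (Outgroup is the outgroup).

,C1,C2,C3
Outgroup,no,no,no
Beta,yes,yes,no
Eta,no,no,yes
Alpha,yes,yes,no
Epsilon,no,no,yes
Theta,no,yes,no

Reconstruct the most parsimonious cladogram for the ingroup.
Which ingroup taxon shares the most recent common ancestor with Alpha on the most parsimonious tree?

Beta

The outgroup has state 'no' for every character, so 'yes' is the derived state throughout.
C1: derived state 'yes' in Alpha and Beta only — synapomorphy for {Alpha, Beta}.
C2: derived state 'yes' in Alpha, Beta, and Theta only — synapomorphy for {Alpha, Beta, Theta}.
C3: derived state 'yes' in Epsilon and Eta only — synapomorphy for {Epsilon, Eta}.
Most parsimonious ingroup topology: (((Beta,Alpha),Theta),(Eta,Epsilon)).
Alpha and Beta form a cherry on this tree, so they are sister taxa.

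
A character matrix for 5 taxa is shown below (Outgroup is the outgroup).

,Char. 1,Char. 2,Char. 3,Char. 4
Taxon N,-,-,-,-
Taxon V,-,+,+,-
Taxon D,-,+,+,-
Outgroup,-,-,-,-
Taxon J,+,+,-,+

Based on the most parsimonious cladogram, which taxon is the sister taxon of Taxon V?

Taxon D

The outgroup has state '-' for every character, so '+' is the derived state throughout.
Char. 1: derived state '+' in Taxon J only — an autapomorphy, so it tells us nothing about relationships among taxa.
Only Taxon D, Taxon J, and Taxon V show the derived state '+' for Char. 2, supporting them as a clade.
Only Taxon D and Taxon V show the derived state '+' for Char. 3, supporting them as a clade.
Char. 4: derived state '+' in Taxon J only — an autapomorphy, so it tells us nothing about relationships among taxa.
Most parsimonious ingroup topology: (((Taxon D,Taxon V),Taxon J),Taxon N).
Taxon V and Taxon D form a cherry on this tree, so they are sister taxa.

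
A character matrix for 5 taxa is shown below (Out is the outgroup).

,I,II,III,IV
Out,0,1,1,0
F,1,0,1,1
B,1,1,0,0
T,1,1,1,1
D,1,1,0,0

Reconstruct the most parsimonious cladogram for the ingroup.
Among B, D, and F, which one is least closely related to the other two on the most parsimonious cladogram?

F

Character polarity is set by the outgroup: the derived state is whichever differs from the outgroup's state, so for II, III the derived state is '0', and for the remaining characters it is '1'.
All ingroup taxa share the derived state '1' for I; it defines the ingroup but does not resolve relationships within it.
II: derived state '0' in F only — an autapomorphy, so it tells us nothing about relationships among taxa.
III: derived state '0' in B and D only — synapomorphy for {B, D}.
IV (derived state '1') is shared by F and T — a synapomorphy uniting that clade.
Most parsimonious ingroup topology: ((F,T),(B,D)).
D and B share a more recent common ancestor with each other than either does with F, so F is the least closely related of the three.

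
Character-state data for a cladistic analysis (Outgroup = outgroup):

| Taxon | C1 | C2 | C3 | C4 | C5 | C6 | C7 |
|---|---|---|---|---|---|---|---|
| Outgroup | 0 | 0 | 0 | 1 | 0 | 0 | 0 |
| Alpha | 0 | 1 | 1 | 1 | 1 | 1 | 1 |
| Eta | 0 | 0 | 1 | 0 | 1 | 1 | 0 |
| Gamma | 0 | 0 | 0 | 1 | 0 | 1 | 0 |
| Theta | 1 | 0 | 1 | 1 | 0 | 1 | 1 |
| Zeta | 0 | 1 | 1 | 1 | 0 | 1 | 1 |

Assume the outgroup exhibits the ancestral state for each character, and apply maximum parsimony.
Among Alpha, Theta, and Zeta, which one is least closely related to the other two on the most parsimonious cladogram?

Character polarity is set by the outgroup: the derived state is whichever differs from the outgroup's state, so for C4 the derived state is '0', and for the remaining characters it is '1'.
C1: derived state '1' in Theta only — an autapomorphy, so it tells us nothing about relationships among taxa.
Only Alpha and Zeta show the derived state '1' for C2, supporting them as a clade.
C3 (derived state '1') is shared by Alpha, Eta, Theta, and Zeta — a synapomorphy uniting that clade.
C4: derived state '0' in Eta only — an autapomorphy, so it tells us nothing about relationships among taxa.
C5 groups Alpha and Eta, which is incompatible with the clades supported by the remaining characters; treating it as convergent (homoplasy) costs fewer steps than any alternative tree.
C6 (derived state '1') is shared by all ingroup taxa — unites the whole ingroup.
C7: derived state '1' in Alpha, Theta, and Zeta only — synapomorphy for {Alpha, Theta, Zeta}.
Most parsimonious ingroup topology: ((((Alpha,Zeta),Theta),Eta),Gamma).
Zeta and Alpha share a more recent common ancestor with each other than either does with Theta, so Theta is the least closely related of the three.

Theta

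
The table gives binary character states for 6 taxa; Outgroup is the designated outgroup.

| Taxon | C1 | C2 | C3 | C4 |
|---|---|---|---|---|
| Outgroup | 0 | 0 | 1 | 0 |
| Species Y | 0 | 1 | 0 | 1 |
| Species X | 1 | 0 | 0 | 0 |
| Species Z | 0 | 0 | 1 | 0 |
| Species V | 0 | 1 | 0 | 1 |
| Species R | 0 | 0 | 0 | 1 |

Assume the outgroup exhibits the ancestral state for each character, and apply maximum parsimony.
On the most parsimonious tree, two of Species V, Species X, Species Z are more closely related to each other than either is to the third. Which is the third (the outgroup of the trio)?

Species Z

Character polarity is set by the outgroup: the derived state is whichever differs from the outgroup's state, so for C3 the derived state is '0', and for the remaining characters it is '1'.
C1: derived state '1' in Species X only — an autapomorphy, so it tells us nothing about relationships among taxa.
C2: derived state '1' in Species V and Species Y only — synapomorphy for {Species V, Species Y}.
C3: derived state '0' in Species R, Species V, Species X, and Species Y only — synapomorphy for {Species R, Species V, Species X, Species Y}.
C4: derived state '1' in Species R, Species V, and Species Y only — synapomorphy for {Species R, Species V, Species Y}.
Most parsimonious ingroup topology: ((((Species Y,Species V),Species R),Species X),Species Z).
Species V and Species X share a more recent common ancestor with each other than either does with Species Z, so Species Z is the least closely related of the three.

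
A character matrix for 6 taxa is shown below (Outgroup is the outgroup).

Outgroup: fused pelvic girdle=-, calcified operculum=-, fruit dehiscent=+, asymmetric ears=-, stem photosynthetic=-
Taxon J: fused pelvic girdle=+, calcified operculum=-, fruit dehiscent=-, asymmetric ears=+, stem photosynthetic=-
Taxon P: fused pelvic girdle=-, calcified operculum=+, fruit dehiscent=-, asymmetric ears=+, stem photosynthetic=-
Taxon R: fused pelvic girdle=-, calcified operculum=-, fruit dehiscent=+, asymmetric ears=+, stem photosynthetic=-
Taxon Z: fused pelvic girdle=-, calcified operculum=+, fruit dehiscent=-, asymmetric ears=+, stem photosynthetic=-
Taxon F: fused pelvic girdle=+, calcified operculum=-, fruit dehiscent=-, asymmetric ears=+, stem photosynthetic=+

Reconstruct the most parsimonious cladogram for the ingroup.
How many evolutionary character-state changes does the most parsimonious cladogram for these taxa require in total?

5

Character polarity is set by the outgroup: the derived state is whichever differs from the outgroup's state, so for fruit dehiscent the derived state is '-', and for the remaining characters it is '+'.
fused pelvic girdle (derived state '+') is shared by Taxon F and Taxon J — a synapomorphy uniting that clade.
calcified operculum: derived state '+' in Taxon P and Taxon Z only — synapomorphy for {Taxon P, Taxon Z}.
fruit dehiscent: derived state '-' in Taxon F, Taxon J, Taxon P, and Taxon Z only — synapomorphy for {Taxon F, Taxon J, Taxon P, Taxon Z}.
asymmetric ears (derived state '+') is shared by all ingroup taxa — unites the whole ingroup.
stem photosynthetic: derived state '+' in Taxon F only — an autapomorphy, so it tells us nothing about relationships among taxa.
Most parsimonious ingroup topology: (((Taxon J,Taxon F),(Taxon P,Taxon Z)),Taxon R).
Changes per character on this tree: fused pelvic girdle: 1; calcified operculum: 1; fruit dehiscent: 1; asymmetric ears: 1; stem photosynthetic: 1.
Total = 5.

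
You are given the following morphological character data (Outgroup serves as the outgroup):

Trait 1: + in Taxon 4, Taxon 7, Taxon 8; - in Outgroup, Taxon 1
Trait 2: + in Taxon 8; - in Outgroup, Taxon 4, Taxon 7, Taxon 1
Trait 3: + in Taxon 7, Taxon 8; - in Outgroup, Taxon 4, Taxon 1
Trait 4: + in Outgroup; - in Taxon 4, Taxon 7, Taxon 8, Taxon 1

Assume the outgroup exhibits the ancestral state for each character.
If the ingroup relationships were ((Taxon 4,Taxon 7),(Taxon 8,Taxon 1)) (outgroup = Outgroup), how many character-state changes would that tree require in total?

Map each character onto ((Taxon 4,Taxon 7),(Taxon 8,Taxon 1)) (rooted by Outgroup) and count the minimum state changes it requires (Fitch parsimony):
Trait 1: 2; Trait 2: 1; Trait 3: 2; Trait 4: 1.
Total tree length = 6.

6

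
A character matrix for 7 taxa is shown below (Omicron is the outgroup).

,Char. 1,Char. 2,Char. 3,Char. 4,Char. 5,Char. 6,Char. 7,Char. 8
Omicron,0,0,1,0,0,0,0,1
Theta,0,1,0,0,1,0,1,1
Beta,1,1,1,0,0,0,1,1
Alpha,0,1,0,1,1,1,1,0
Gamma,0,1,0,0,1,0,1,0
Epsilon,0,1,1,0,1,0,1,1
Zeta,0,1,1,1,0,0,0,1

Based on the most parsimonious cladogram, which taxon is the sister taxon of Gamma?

Character polarity is set by the outgroup: the derived state is whichever differs from the outgroup's state, so for Char. 3, Char. 8 the derived state is '0', and for the remaining characters it is '1'.
Char. 1 (derived state '1') is unique to Beta (autapomorphy; uninformative for grouping).
Char. 2 (derived state '1') is shared by all ingroup taxa — unites the whole ingroup.
Only Alpha, Gamma, and Theta show the derived state '0' for Char. 3, supporting them as a clade.
Char. 4 groups Alpha and Zeta, which is incompatible with the clades supported by the remaining characters; treating it as convergent (homoplasy) costs fewer steps than any alternative tree.
Only Alpha, Epsilon, Gamma, and Theta show the derived state '1' for Char. 5, supporting them as a clade.
Char. 6: derived state '1' in Alpha only — an autapomorphy, so it tells us nothing about relationships among taxa.
Only Alpha, Beta, Epsilon, Gamma, and Theta show the derived state '1' for Char. 7, supporting them as a clade.
Char. 8 (derived state '0') is shared by Alpha and Gamma — a synapomorphy uniting that clade.
Most parsimonious ingroup topology: ((((Theta,(Alpha,Gamma)),Epsilon),Beta),Zeta).
Gamma and Alpha form a cherry on this tree, so they are sister taxa.

Alpha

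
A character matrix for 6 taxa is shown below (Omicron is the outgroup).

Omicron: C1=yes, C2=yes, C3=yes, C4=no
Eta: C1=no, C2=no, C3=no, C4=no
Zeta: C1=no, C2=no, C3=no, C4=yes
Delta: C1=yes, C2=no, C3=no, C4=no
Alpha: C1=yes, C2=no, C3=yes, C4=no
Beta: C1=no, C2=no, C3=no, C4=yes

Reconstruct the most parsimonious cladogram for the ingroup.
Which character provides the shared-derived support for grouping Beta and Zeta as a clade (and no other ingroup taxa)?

C4

Character polarity is set by the outgroup: the derived state is whichever differs from the outgroup's state, so for C1, C2, C3 the derived state is 'no', and for the remaining characters it is 'yes'.
C1: derived state 'no' in Beta, Eta, and Zeta only — synapomorphy for {Beta, Eta, Zeta}.
C2 (derived state 'no') is shared by all ingroup taxa — unites the whole ingroup.
C3 (derived state 'no') is shared by Beta, Delta, Eta, and Zeta — a synapomorphy uniting that clade.
C4 (derived state 'yes') is shared by Beta and Zeta — a synapomorphy uniting that clade.
Most parsimonious ingroup topology: (((Eta,(Zeta,Beta)),Delta),Alpha).
The clade {Beta, Zeta} is supported by C4: its derived state 'yes' occurs in exactly those taxa and in no other taxon (including the outgroup).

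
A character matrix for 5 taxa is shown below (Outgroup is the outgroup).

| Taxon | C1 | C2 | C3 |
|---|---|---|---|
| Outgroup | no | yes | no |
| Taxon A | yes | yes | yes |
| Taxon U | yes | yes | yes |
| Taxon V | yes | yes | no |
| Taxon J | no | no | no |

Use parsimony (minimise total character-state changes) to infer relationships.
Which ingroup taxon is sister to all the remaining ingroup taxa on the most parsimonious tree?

Taxon J

Character polarity is set by the outgroup: the derived state is whichever differs from the outgroup's state, so for C2 the derived state is 'no', and for the remaining characters it is 'yes'.
C1: derived state 'yes' in Taxon A, Taxon U, and Taxon V only — synapomorphy for {Taxon A, Taxon U, Taxon V}.
C2: derived state 'no' in Taxon J only — an autapomorphy, so it tells us nothing about relationships among taxa.
Only Taxon A and Taxon U show the derived state 'yes' for C3, supporting them as a clade.
Most parsimonious ingroup topology: (((Taxon A,Taxon U),Taxon V),Taxon J).
Taxon J is sister to the clade containing all other ingroup taxa, so it is the earliest-diverging (most basal) ingroup lineage.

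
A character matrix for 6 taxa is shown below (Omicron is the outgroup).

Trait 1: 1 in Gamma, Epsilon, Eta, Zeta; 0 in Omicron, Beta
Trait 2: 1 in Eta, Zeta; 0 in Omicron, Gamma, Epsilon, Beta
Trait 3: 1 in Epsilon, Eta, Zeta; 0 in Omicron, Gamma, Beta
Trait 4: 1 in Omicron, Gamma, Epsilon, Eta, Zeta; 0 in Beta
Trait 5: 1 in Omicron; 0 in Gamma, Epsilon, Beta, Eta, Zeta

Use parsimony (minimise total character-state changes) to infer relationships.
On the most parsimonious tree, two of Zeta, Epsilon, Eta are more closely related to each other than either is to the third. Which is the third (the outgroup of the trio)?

Epsilon

Character polarity is set by the outgroup: the derived state is whichever differs from the outgroup's state, so for Trait 4, Trait 5 the derived state is '0', and for the remaining characters it is '1'.
Trait 1 (derived state '1') is shared by Epsilon, Eta, Gamma, and Zeta — a synapomorphy uniting that clade.
Trait 2: derived state '1' in Eta and Zeta only — synapomorphy for {Eta, Zeta}.
Only Epsilon, Eta, and Zeta show the derived state '1' for Trait 3, supporting them as a clade.
Trait 4: derived state '0' in Beta only — an autapomorphy, so it tells us nothing about relationships among taxa.
All ingroup taxa share the derived state '0' for Trait 5; it defines the ingroup but does not resolve relationships within it.
Most parsimonious ingroup topology: ((Gamma,(Epsilon,(Eta,Zeta))),Beta).
Eta and Zeta share a more recent common ancestor with each other than either does with Epsilon, so Epsilon is the least closely related of the three.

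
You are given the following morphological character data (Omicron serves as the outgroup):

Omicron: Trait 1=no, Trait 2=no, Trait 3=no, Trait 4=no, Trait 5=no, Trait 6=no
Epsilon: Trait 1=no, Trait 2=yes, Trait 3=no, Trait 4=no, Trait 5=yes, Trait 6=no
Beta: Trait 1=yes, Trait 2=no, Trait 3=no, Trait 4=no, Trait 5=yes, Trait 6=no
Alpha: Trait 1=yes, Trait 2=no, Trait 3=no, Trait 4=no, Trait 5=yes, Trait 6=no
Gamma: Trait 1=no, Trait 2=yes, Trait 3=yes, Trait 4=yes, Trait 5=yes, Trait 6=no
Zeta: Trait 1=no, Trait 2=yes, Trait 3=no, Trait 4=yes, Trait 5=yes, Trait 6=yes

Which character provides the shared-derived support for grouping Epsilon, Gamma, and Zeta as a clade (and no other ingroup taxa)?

Trait 2

The outgroup has state 'no' for every character, so 'yes' is the derived state throughout.
Trait 1 (derived state 'yes') is shared by Alpha and Beta — a synapomorphy uniting that clade.
Trait 2: derived state 'yes' in Epsilon, Gamma, and Zeta only — synapomorphy for {Epsilon, Gamma, Zeta}.
Trait 3 (derived state 'yes') is unique to Gamma (autapomorphy; uninformative for grouping).
Only Gamma and Zeta show the derived state 'yes' for Trait 4, supporting them as a clade.
All ingroup taxa share the derived state 'yes' for Trait 5; it defines the ingroup but does not resolve relationships within it.
Trait 6 (derived state 'yes') is unique to Zeta (autapomorphy; uninformative for grouping).
Most parsimonious ingroup topology: ((Epsilon,(Gamma,Zeta)),(Beta,Alpha)).
The clade {Epsilon, Gamma, Zeta} is supported by Trait 2: its derived state 'yes' occurs in exactly those taxa and in no other taxon (including the outgroup).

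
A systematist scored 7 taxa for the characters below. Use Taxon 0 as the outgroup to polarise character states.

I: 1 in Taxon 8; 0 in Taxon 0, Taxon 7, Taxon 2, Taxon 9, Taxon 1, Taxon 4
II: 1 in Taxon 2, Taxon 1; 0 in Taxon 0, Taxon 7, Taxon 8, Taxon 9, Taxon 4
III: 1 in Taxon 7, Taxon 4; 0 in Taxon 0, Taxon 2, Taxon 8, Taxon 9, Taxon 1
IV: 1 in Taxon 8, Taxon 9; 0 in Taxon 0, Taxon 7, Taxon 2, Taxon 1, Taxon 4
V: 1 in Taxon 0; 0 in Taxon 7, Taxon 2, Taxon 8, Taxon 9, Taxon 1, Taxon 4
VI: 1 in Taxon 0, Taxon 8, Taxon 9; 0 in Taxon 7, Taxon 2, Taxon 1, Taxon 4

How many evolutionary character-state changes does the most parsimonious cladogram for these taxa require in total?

6

Character polarity is set by the outgroup: the derived state is whichever differs from the outgroup's state, so for V, VI the derived state is '0', and for the remaining characters it is '1'.
I (derived state '1') is unique to Taxon 8 (autapomorphy; uninformative for grouping).
II: derived state '1' in Taxon 1 and Taxon 2 only — synapomorphy for {Taxon 1, Taxon 2}.
III (derived state '1') is shared by Taxon 4 and Taxon 7 — a synapomorphy uniting that clade.
Only Taxon 8 and Taxon 9 show the derived state '1' for IV, supporting them as a clade.
V (derived state '0') is shared by all ingroup taxa — unites the whole ingroup.
VI: derived state '0' in Taxon 1, Taxon 2, Taxon 4, and Taxon 7 only — synapomorphy for {Taxon 1, Taxon 2, Taxon 4, Taxon 7}.
Most parsimonious ingroup topology: (((Taxon 7,Taxon 4),(Taxon 2,Taxon 1)),(Taxon 8,Taxon 9)).
Changes per character on this tree: I: 1; II: 1; III: 1; IV: 1; V: 1; VI: 1.
Total = 6.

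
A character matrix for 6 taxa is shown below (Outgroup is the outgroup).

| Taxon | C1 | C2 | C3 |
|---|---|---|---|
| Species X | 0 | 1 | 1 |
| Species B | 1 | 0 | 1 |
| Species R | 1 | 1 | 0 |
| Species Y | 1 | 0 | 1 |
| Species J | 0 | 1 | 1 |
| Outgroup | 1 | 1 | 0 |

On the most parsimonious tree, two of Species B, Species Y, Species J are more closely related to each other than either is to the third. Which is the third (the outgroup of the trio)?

Character polarity is set by the outgroup: the derived state is whichever differs from the outgroup's state, so for C1, C2 the derived state is '0', and for the remaining characters it is '1'.
C1: derived state '0' in Species J and Species X only — synapomorphy for {Species J, Species X}.
C2 (derived state '0') is shared by Species B and Species Y — a synapomorphy uniting that clade.
C3: derived state '1' in Species B, Species J, Species X, and Species Y only — synapomorphy for {Species B, Species J, Species X, Species Y}.
Most parsimonious ingroup topology: (((Species Y,Species B),(Species J,Species X)),Species R).
Species B and Species Y share a more recent common ancestor with each other than either does with Species J, so Species J is the least closely related of the three.

Species J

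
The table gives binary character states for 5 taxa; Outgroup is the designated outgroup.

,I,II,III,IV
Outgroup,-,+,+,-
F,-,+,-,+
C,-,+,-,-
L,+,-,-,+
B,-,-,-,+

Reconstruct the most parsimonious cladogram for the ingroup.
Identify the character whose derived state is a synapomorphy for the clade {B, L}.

II

Character polarity is set by the outgroup: the derived state is whichever differs from the outgroup's state, so for II, III the derived state is '-', and for the remaining characters it is '+'.
I (derived state '+') is unique to L (autapomorphy; uninformative for grouping).
II (derived state '-') is shared by B and L — a synapomorphy uniting that clade.
III (derived state '-') is shared by all ingroup taxa — unites the whole ingroup.
IV (derived state '+') is shared by B, F, and L — a synapomorphy uniting that clade.
Most parsimonious ingroup topology: ((F,(L,B)),C).
The clade {B, L} is supported by II: its derived state '-' occurs in exactly those taxa and in no other taxon (including the outgroup).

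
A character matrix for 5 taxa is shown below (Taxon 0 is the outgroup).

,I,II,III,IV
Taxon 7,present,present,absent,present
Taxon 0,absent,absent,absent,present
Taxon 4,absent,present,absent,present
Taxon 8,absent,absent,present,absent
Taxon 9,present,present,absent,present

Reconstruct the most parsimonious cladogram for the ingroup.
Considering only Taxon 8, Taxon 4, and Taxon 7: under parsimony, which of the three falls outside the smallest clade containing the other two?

Character polarity is set by the outgroup: the derived state is whichever differs from the outgroup's state, so for IV the derived state is 'absent', and for the remaining characters it is 'present'.
I: derived state 'present' in Taxon 7 and Taxon 9 only — synapomorphy for {Taxon 7, Taxon 9}.
II (derived state 'present') is shared by Taxon 4, Taxon 7, and Taxon 9 — a synapomorphy uniting that clade.
III (derived state 'present') is unique to Taxon 8 (autapomorphy; uninformative for grouping).
IV (derived state 'absent') is unique to Taxon 8 (autapomorphy; uninformative for grouping).
Most parsimonious ingroup topology: (((Taxon 7,Taxon 9),Taxon 4),Taxon 8).
Taxon 7 and Taxon 4 share a more recent common ancestor with each other than either does with Taxon 8, so Taxon 8 is the least closely related of the three.

Taxon 8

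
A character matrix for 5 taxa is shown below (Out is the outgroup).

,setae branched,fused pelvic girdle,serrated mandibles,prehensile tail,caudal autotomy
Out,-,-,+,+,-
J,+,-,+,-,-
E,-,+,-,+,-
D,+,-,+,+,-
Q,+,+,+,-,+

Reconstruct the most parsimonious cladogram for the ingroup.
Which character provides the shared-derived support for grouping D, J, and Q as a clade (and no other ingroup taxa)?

Character polarity is set by the outgroup: the derived state is whichever differs from the outgroup's state, so for serrated mandibles, prehensile tail the derived state is '-', and for the remaining characters it is '+'.
setae branched (derived state '+') is shared by D, J, and Q — a synapomorphy uniting that clade.
fused pelvic girdle (state '+') occurs in E and Q but conflicts with the nesting implied by the other characters — most parsimoniously interpreted as homoplasy.
serrated mandibles (derived state '-') is unique to E (autapomorphy; uninformative for grouping).
prehensile tail: derived state '-' in J and Q only — synapomorphy for {J, Q}.
caudal autotomy (derived state '+') is unique to Q (autapomorphy; uninformative for grouping).
Most parsimonious ingroup topology: (((J,Q),D),E).
The clade {D, J, Q} is supported by setae branched: its derived state '+' occurs in exactly those taxa and in no other taxon (including the outgroup).

setae branched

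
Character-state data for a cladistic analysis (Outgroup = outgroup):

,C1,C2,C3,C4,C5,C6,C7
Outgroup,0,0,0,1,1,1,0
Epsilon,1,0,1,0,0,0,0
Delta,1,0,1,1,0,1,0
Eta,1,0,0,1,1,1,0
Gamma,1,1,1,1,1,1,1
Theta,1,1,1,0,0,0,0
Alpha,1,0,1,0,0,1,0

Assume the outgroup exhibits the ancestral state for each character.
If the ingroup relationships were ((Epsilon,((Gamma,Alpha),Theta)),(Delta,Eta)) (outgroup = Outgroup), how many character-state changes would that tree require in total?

13

Map each character onto ((Epsilon,((Gamma,Alpha),Theta)),(Delta,Eta)) (rooted by Outgroup) and count the minimum state changes it requires (Fitch parsimony):
C1: 1; C2: 2; C3: 2; C4: 2; C5: 3; C6: 2; C7: 1.
Total tree length = 13.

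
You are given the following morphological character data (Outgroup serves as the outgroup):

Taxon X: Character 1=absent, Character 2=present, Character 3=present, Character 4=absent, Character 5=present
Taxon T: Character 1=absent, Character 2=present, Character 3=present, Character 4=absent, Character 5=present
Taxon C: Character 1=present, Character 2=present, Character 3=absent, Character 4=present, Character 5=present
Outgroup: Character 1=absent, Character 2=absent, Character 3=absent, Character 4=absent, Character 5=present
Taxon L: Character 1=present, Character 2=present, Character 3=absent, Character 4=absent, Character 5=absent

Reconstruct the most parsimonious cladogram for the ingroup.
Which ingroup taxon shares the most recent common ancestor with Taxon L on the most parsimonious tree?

Character polarity is set by the outgroup: the derived state is whichever differs from the outgroup's state, so for Character 5 the derived state is 'absent', and for the remaining characters it is 'present'.
Only Taxon C and Taxon L show the derived state 'present' for Character 1, supporting them as a clade.
Character 2 (derived state 'present') is shared by all ingroup taxa — unites the whole ingroup.
Only Taxon T and Taxon X show the derived state 'present' for Character 3, supporting them as a clade.
Character 4: derived state 'present' in Taxon C only — an autapomorphy, so it tells us nothing about relationships among taxa.
Character 5 (derived state 'absent') is unique to Taxon L (autapomorphy; uninformative for grouping).
Most parsimonious ingroup topology: ((Taxon X,Taxon T),(Taxon C,Taxon L)).
Taxon L and Taxon C form a cherry on this tree, so they are sister taxa.

Taxon C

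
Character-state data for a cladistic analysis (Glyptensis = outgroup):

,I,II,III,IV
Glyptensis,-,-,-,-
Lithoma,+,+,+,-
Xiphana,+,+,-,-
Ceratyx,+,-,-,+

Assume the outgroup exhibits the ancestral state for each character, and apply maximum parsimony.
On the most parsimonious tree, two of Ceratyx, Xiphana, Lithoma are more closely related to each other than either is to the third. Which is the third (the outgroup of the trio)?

Ceratyx

The outgroup has state '-' for every character, so '+' is the derived state throughout.
I (derived state '+') is shared by all ingroup taxa — unites the whole ingroup.
II: derived state '+' in Lithoma and Xiphana only — synapomorphy for {Lithoma, Xiphana}.
III: derived state '+' in Lithoma only — an autapomorphy, so it tells us nothing about relationships among taxa.
IV (derived state '+') is unique to Ceratyx (autapomorphy; uninformative for grouping).
Most parsimonious ingroup topology: ((Lithoma,Xiphana),Ceratyx).
Lithoma and Xiphana share a more recent common ancestor with each other than either does with Ceratyx, so Ceratyx is the least closely related of the three.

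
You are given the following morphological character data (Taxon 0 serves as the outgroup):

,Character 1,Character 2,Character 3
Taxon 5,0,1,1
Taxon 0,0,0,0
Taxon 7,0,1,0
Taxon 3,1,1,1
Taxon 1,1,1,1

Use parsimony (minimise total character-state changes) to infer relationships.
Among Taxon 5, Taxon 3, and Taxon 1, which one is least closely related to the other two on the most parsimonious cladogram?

The outgroup has state '0' for every character, so '1' is the derived state throughout.
Only Taxon 1 and Taxon 3 show the derived state '1' for Character 1, supporting them as a clade.
All ingroup taxa share the derived state '1' for Character 2; it defines the ingroup but does not resolve relationships within it.
Only Taxon 1, Taxon 3, and Taxon 5 show the derived state '1' for Character 3, supporting them as a clade.
Most parsimonious ingroup topology: ((Taxon 5,(Taxon 3,Taxon 1)),Taxon 7).
Taxon 3 and Taxon 1 share a more recent common ancestor with each other than either does with Taxon 5, so Taxon 5 is the least closely related of the three.

Taxon 5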